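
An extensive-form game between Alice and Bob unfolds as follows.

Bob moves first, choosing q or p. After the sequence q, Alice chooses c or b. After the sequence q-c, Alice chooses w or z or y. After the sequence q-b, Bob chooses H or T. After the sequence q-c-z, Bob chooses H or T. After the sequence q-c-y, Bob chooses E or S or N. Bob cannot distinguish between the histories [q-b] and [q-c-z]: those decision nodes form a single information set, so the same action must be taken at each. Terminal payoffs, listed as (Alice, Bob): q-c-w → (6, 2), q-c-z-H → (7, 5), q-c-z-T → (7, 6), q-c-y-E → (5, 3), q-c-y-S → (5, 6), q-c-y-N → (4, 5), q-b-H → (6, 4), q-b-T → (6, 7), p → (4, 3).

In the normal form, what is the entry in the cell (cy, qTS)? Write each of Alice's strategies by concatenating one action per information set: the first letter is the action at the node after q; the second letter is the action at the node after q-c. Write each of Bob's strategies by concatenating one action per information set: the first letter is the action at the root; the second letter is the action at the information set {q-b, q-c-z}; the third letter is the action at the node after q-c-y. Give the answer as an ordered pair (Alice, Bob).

Trace the play path from the root:
  Bob plays q
  Alice plays c at [q]
  Alice plays y at [q-c]
  Bob plays S at [q-c-y]
→ terminal payoff (5, 6).
(Bob's choice at the information set {q-b, q-c-z} is never reached on this path, so it doesn't affect the outcome.)

(5, 6)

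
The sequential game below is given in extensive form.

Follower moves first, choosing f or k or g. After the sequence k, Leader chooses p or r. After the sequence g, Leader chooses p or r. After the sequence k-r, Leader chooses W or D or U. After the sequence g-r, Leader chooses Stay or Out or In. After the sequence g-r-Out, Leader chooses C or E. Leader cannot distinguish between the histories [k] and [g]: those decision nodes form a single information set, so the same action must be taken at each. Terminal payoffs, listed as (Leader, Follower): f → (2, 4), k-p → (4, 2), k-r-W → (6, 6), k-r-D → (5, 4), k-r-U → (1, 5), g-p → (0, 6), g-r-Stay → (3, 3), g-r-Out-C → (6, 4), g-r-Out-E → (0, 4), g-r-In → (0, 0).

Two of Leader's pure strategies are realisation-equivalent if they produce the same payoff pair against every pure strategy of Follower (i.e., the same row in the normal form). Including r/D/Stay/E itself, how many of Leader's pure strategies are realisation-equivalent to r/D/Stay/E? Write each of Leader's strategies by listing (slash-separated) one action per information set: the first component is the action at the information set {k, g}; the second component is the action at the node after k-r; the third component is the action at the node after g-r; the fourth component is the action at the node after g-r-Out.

2

Row for r/D/Stay/E (columns f, k, g): (2,4) (5,4) (3,3).
Under r/D/Stay/E, Leader's choice at the node after g-r-Out can never be reached regardless of what Follower does, so varying those choices leaves every outcome unchanged.
Holding the reachable choices fixed and varying the unreachable one freely already gives 2 equivalent strategies.
No other strategy reproduces this row, so those 2 are the full class: r/D/Stay/C, r/D/Stay/E.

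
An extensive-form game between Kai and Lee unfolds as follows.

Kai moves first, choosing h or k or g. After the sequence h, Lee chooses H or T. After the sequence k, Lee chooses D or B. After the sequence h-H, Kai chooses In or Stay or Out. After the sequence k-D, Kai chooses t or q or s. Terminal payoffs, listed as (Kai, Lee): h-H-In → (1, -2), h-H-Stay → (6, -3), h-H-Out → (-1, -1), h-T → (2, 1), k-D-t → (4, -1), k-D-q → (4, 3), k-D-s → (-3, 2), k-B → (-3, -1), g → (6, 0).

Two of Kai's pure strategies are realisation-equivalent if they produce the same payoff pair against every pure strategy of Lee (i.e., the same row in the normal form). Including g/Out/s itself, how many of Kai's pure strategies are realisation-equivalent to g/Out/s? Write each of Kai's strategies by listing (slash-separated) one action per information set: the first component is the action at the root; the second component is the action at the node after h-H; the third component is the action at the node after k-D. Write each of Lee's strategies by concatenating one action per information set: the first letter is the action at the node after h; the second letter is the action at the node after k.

Row for g/Out/s (columns HD, HB, TD, TB): (6,0) (6,0) (6,0) (6,0).
Under g/Out/s, Kai's choice at the node after h-H and at the node after k-D can never be reached regardless of what Lee does, so varying those choices leaves every outcome unchanged.
Holding the reachable choices fixed and varying the unreachable ones freely already gives 3 × 3 = 9 equivalent strategies.
No other strategy reproduces this row, so those 9 are the full class: g/In/t, g/In/q, g/In/s, g/Stay/t, g/Stay/q, g/Stay/s, g/Out/t, g/Out/q, g/Out/s.

9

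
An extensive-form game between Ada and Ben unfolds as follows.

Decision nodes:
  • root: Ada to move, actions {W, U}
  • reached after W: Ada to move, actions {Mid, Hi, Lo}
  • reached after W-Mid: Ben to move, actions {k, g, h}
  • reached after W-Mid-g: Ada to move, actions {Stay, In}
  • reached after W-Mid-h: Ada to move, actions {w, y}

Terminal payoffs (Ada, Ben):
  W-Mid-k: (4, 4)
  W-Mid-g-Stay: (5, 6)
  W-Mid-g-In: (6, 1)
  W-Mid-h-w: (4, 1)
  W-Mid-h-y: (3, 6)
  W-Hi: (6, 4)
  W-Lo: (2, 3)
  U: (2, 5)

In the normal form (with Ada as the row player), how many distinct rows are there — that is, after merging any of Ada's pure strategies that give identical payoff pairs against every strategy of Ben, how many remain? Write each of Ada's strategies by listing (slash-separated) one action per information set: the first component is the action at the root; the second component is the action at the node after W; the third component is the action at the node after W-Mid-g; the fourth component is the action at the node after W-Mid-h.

Ada has 24 pure strategies: W/Mid/Stay/w, W/Mid/Stay/y, W/Mid/In/w, W/Mid/In/y, W/Hi/Stay/w, W/Hi/Stay/y, W/Hi/In/w, W/Hi/In/y, W/Lo/Stay/w, W/Lo/Stay/y, W/Lo/In/w, W/Lo/In/y, U/Mid/Stay/w, U/Mid/Stay/y, U/Mid/In/w, U/Mid/In/y, U/Hi/Stay/w, U/Hi/Stay/y, U/Hi/In/w, U/Hi/In/y, U/Lo/Stay/w, U/Lo/Stay/y, U/Lo/In/w, U/Lo/In/y. Columns: k, g, h.
{W/Mid/Stay/w} → row (4,4) (5,6) (4,1)
{W/Mid/Stay/y} → row (4,4) (5,6) (3,6)
{W/Mid/In/w} → row (4,4) (6,1) (4,1)
{W/Mid/In/y} → row (4,4) (6,1) (3,6)
{W/Hi/Stay/w, W/Hi/Stay/y, W/Hi/In/w, W/Hi/In/y} → row (6,4) (6,4) (6,4)
{W/Lo/Stay/w, W/Lo/Stay/y, W/Lo/In/w, W/Lo/In/y} → row (2,3) (2,3) (2,3)
{U/Mid/Stay/w, U/Mid/Stay/y, U/Mid/In/w, U/Mid/In/y, U/Hi/Stay/w, U/Hi/Stay/y, U/Hi/In/w, U/Hi/In/y, U/Lo/Stay/w, U/Lo/Stay/y, U/Lo/In/w, U/Lo/In/y} → row (2,5) (2,5) (2,5)
That's 7 distinct rows out of 24 strategies.

7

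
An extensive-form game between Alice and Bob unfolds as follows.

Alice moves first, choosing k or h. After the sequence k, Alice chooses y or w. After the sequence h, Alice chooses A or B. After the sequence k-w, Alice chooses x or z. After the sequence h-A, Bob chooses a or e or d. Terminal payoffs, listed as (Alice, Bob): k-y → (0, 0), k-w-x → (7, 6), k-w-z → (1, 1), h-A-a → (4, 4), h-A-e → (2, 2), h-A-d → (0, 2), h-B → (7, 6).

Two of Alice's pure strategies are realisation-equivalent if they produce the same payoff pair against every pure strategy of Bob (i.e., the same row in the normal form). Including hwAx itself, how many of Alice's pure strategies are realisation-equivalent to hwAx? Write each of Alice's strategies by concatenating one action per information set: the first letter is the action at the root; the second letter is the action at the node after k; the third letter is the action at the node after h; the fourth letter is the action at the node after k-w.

Row for hwAx (columns a, e, d): (4,4) (2,2) (0,2).
Under hwAx, Alice's choice at the node after k and at the node after k-w can never be reached regardless of what Bob does, so varying those choices leaves every outcome unchanged.
Holding the reachable choices fixed and varying the unreachable ones freely already gives 2 × 2 = 4 equivalent strategies.
No other strategy reproduces this row, so those 4 are the full class: hyAx, hyAz, hwAx, hwAz.

4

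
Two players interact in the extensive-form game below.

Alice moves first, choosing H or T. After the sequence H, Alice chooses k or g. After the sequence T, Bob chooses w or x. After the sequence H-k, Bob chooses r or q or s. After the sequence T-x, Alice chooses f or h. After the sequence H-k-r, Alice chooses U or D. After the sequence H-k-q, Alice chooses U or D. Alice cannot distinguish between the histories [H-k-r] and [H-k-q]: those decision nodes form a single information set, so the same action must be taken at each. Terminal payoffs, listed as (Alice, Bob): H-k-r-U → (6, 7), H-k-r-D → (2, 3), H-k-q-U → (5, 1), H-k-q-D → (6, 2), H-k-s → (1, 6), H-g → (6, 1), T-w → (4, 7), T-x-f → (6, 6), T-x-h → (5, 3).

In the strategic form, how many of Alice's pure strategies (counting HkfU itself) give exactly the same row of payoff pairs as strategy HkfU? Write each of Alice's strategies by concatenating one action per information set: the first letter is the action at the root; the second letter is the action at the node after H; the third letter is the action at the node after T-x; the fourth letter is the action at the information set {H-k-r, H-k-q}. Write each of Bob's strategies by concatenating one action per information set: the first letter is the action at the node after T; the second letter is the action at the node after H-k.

2

Row for HkfU (columns wr, wq, ws, xr, xq, xs): (6,7) (5,1) (1,6) (6,7) (5,1) (1,6).
Under HkfU, Alice's choice at the node after T-x can never be reached regardless of what Bob does, so varying those choices leaves every outcome unchanged.
Holding the reachable choices fixed and varying the unreachable one freely already gives 2 equivalent strategies.
No other strategy reproduces this row, so those 2 are the full class: HkfU, HkhU.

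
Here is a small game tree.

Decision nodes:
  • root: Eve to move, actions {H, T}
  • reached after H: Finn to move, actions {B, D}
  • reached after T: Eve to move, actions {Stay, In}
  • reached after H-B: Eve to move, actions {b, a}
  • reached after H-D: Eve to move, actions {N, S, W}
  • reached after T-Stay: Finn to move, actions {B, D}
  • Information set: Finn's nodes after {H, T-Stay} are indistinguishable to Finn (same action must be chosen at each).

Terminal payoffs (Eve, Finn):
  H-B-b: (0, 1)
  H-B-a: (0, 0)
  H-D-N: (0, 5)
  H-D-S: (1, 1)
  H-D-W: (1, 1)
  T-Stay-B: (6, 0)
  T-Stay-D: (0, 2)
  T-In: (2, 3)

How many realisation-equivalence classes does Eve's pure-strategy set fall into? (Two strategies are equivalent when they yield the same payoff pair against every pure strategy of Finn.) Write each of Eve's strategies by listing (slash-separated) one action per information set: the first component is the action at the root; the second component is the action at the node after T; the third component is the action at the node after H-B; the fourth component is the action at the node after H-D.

6

Eve has 24 pure strategies: H/Stay/b/N, H/Stay/b/S, H/Stay/b/W, H/Stay/a/N, H/Stay/a/S, H/Stay/a/W, H/In/b/N, H/In/b/S, H/In/b/W, H/In/a/N, H/In/a/S, H/In/a/W, T/Stay/b/N, T/Stay/b/S, T/Stay/b/W, T/Stay/a/N, T/Stay/a/S, T/Stay/a/W, T/In/b/N, T/In/b/S, T/In/b/W, T/In/a/N, T/In/a/S, T/In/a/W. Columns: B, D.
{H/Stay/b/N, H/In/b/N} → row (0,1) (0,5)
{H/Stay/b/S, H/Stay/b/W, H/In/b/S, H/In/b/W} → row (0,1) (1,1)
{H/Stay/a/N, H/In/a/N} → row (0,0) (0,5)
{H/Stay/a/S, H/Stay/a/W, H/In/a/S, H/In/a/W} → row (0,0) (1,1)
{T/Stay/b/N, T/Stay/b/S, T/Stay/b/W, T/Stay/a/N, T/Stay/a/S, T/Stay/a/W} → row (6,0) (0,2)
{T/In/b/N, T/In/b/S, T/In/b/W, T/In/a/N, T/In/a/S, T/In/a/W} → row (2,3) (2,3)
That's 6 distinct rows out of 24 strategies.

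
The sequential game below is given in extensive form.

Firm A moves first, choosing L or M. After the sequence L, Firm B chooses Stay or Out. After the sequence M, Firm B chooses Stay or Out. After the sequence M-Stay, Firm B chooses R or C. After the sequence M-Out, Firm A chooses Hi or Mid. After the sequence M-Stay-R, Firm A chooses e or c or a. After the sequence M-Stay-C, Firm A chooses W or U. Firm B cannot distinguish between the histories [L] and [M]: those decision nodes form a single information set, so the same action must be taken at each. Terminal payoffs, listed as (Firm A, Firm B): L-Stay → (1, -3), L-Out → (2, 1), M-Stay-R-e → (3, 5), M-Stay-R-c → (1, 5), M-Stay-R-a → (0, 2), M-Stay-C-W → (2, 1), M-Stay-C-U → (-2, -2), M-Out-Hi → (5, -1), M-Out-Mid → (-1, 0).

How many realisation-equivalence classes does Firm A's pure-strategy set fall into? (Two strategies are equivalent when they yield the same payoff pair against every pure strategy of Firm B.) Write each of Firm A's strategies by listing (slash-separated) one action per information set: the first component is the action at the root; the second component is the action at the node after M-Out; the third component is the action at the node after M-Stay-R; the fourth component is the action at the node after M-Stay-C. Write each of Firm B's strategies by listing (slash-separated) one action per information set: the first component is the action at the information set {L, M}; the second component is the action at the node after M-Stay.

13

Firm A has 24 pure strategies: L/Hi/e/W, L/Hi/e/U, L/Hi/c/W, L/Hi/c/U, L/Hi/a/W, L/Hi/a/U, L/Mid/e/W, L/Mid/e/U, L/Mid/c/W, L/Mid/c/U, L/Mid/a/W, L/Mid/a/U, M/Hi/e/W, M/Hi/e/U, M/Hi/c/W, M/Hi/c/U, M/Hi/a/W, M/Hi/a/U, M/Mid/e/W, M/Mid/e/U, M/Mid/c/W, M/Mid/c/U, M/Mid/a/W, M/Mid/a/U. Columns: Stay/R, Stay/C, Out/R, Out/C.
{L/Hi/e/W, L/Hi/e/U, L/Hi/c/W, L/Hi/c/U, L/Hi/a/W, L/Hi/a/U, L/Mid/e/W, L/Mid/e/U, L/Mid/c/W, L/Mid/c/U, L/Mid/a/W, L/Mid/a/U} → row (1,-3) (1,-3) (2,1) (2,1)
{M/Hi/e/W} → row (3,5) (2,1) (5,-1) (5,-1)
{M/Hi/e/U} → row (3,5) (-2,-2) (5,-1) (5,-1)
{M/Hi/c/W} → row (1,5) (2,1) (5,-1) (5,-1)
{M/Hi/c/U} → row (1,5) (-2,-2) (5,-1) (5,-1)
{M/Hi/a/W} → row (0,2) (2,1) (5,-1) (5,-1)
{M/Hi/a/U} → row (0,2) (-2,-2) (5,-1) (5,-1)
{M/Mid/e/W} → row (3,5) (2,1) (-1,0) (-1,0)
{M/Mid/e/U} → row (3,5) (-2,-2) (-1,0) (-1,0)
{M/Mid/c/W} → row (1,5) (2,1) (-1,0) (-1,0)
{M/Mid/c/U} → row (1,5) (-2,-2) (-1,0) (-1,0)
{M/Mid/a/W} → row (0,2) (2,1) (-1,0) (-1,0)
{M/Mid/a/U} → row (0,2) (-2,-2) (-1,0) (-1,0)
That's 13 distinct rows out of 24 strategies.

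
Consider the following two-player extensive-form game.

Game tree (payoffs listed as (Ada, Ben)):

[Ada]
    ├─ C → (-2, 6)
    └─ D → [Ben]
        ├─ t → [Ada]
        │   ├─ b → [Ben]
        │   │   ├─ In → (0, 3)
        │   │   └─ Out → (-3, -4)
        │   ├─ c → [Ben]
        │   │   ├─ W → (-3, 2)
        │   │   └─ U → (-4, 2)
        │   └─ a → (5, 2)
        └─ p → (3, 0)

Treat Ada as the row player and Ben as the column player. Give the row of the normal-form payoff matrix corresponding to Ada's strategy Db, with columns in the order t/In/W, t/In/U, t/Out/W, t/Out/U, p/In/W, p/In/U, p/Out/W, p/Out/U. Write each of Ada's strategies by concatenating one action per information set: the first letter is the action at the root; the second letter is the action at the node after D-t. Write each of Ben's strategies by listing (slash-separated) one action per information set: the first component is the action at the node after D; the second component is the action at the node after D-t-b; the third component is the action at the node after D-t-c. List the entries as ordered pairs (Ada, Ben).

(0,3) (0,3) (-3,-4) (-3,-4) (3,0) (3,0) (3,0) (3,0)

vs t/In/W: Ada plays D → Ben plays t at [D] → Ada plays b at [D-t] → Ben plays In at [D-t-b] → (0, 3)
vs t/In/U: Ada plays D → Ben plays t at [D] → Ada plays b at [D-t] → Ben plays In at [D-t-b] → (0, 3)
vs t/Out/W: Ada plays D → Ben plays t at [D] → Ada plays b at [D-t] → Ben plays Out at [D-t-b] → (-3, -4)
vs t/Out/U: Ada plays D → Ben plays t at [D] → Ada plays b at [D-t] → Ben plays Out at [D-t-b] → (-3, -4)
vs p/In/W: Ada plays D → Ben plays p at [D] → (3, 0)
vs p/In/U: Ada plays D → Ben plays p at [D] → (3, 0)
vs p/Out/W: Ada plays D → Ben plays p at [D] → (3, 0)
vs p/Out/U: Ada plays D → Ben plays p at [D] → (3, 0)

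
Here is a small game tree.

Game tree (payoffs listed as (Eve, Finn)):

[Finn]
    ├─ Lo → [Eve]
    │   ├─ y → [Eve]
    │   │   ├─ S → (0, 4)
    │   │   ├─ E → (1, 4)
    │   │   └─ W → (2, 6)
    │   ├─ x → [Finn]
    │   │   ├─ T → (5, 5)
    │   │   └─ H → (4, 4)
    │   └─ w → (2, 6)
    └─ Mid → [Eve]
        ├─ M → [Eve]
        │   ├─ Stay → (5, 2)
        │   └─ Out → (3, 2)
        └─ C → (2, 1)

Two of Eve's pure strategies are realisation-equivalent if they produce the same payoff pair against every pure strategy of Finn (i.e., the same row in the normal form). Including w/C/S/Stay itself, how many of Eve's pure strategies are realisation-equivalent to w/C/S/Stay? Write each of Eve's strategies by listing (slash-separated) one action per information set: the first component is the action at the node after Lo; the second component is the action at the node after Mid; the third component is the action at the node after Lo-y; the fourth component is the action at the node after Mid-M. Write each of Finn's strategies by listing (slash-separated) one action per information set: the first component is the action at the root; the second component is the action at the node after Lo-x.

Row for w/C/S/Stay (columns Lo/T, Lo/H, Mid/T, Mid/H): (2,6) (2,6) (2,1) (2,1).
Under w/C/S/Stay, Eve's choice at the node after Lo-y and at the node after Mid-M can never be reached regardless of what Finn does, so varying those choices leaves every outcome unchanged.
Holding the reachable choices fixed and varying the unreachable ones freely already gives 3 × 2 = 6 equivalent strategies.
Checking the remaining rows, y/C/W/Stay, y/C/W/Out also happen to give the same payoffs in every column, bringing the total to 8: y/C/W/Stay, y/C/W/Out, w/C/S/Stay, w/C/S/Out, w/C/E/Stay, w/C/E/Out, w/C/W/Stay, w/C/W/Out.

8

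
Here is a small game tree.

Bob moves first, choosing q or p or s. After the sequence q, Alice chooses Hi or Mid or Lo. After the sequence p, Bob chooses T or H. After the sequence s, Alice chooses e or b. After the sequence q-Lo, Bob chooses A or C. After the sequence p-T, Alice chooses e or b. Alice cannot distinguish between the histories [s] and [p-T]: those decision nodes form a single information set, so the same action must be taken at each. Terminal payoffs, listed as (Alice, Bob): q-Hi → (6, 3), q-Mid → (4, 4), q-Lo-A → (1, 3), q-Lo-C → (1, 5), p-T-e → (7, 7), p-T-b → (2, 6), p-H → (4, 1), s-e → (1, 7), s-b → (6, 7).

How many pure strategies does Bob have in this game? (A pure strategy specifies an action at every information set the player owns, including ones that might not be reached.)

Bob owns the root with actions {q, p, s} — three choices.
Bob owns the node after p with actions {T, H} — two choices.
Bob owns the node after q-Lo with actions {A, C} — two choices.
A pure strategy fixes one action at each information set independently, so the count is the product 3 × 2 × 2 = 12.

12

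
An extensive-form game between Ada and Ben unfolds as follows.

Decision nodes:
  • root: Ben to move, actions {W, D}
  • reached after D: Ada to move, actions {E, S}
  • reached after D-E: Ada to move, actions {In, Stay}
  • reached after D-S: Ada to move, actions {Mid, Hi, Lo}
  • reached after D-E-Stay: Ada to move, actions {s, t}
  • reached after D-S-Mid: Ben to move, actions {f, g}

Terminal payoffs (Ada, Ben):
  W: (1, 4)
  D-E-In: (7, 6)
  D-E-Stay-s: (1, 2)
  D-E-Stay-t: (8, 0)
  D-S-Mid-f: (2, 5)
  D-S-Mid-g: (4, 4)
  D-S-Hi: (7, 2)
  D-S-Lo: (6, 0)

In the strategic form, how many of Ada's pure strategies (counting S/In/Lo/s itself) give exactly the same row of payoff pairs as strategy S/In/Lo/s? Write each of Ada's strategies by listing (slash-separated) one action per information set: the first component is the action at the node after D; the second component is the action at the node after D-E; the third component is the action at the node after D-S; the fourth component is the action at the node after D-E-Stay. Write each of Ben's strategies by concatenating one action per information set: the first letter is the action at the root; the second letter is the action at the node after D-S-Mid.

4

Row for S/In/Lo/s (columns Wf, Wg, Df, Dg): (1,4) (1,4) (6,0) (6,0).
Under S/In/Lo/s, Ada's choice at the node after D-E and at the node after D-E-Stay can never be reached regardless of what Ben does, so varying those choices leaves every outcome unchanged.
Holding the reachable choices fixed and varying the unreachable ones freely already gives 2 × 2 = 4 equivalent strategies.
No other strategy reproduces this row, so those 4 are the full class: S/In/Lo/s, S/In/Lo/t, S/Stay/Lo/s, S/Stay/Lo/t.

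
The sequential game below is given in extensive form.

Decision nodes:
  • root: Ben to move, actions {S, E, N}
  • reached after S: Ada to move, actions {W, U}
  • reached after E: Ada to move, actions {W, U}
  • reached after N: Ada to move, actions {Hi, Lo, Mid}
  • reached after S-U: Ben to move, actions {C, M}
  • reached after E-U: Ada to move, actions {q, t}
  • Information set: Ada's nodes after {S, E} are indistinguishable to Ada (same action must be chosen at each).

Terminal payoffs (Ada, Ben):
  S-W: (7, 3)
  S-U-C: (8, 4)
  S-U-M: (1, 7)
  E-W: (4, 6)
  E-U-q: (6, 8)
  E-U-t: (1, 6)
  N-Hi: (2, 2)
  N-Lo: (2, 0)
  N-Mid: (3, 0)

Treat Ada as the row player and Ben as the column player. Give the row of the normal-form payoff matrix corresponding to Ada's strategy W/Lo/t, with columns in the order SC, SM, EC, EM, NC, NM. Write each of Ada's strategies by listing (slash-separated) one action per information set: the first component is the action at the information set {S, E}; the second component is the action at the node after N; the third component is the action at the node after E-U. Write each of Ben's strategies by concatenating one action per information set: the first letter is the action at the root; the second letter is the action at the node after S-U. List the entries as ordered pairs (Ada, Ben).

(7,3) (7,3) (4,6) (4,6) (2,0) (2,0)

vs SC: Ben plays S → Ada plays W at [S] → (7, 3)
vs SM: Ben plays S → Ada plays W at [S] → (7, 3)
vs EC: Ben plays E → Ada plays W at [E] → (4, 6)
vs EM: Ben plays E → Ada plays W at [E] → (4, 6)
vs NC: Ben plays N → Ada plays Lo at [N] → (2, 0)
vs NM: Ben plays N → Ada plays Lo at [N] → (2, 0)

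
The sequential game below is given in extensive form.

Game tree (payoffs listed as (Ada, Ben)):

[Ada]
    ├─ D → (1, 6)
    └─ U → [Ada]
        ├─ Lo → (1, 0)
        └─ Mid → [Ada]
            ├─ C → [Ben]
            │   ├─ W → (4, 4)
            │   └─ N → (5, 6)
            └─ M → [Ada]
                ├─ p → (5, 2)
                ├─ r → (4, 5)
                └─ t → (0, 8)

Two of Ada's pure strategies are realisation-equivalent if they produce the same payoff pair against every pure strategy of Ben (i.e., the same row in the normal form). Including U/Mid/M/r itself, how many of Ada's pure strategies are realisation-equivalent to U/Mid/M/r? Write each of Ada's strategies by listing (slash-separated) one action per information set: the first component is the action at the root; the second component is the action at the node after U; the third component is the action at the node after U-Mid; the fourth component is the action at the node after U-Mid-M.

Row for U/Mid/M/r (columns W, N): (4,5) (4,5).
Every one of Ada's information sets is on the play path for some reply by Ben when Ada follows U/Mid/M/r.
Changing the action at any of them therefore changes at least one column, so only U/Mid/M/r itself gives this row.

1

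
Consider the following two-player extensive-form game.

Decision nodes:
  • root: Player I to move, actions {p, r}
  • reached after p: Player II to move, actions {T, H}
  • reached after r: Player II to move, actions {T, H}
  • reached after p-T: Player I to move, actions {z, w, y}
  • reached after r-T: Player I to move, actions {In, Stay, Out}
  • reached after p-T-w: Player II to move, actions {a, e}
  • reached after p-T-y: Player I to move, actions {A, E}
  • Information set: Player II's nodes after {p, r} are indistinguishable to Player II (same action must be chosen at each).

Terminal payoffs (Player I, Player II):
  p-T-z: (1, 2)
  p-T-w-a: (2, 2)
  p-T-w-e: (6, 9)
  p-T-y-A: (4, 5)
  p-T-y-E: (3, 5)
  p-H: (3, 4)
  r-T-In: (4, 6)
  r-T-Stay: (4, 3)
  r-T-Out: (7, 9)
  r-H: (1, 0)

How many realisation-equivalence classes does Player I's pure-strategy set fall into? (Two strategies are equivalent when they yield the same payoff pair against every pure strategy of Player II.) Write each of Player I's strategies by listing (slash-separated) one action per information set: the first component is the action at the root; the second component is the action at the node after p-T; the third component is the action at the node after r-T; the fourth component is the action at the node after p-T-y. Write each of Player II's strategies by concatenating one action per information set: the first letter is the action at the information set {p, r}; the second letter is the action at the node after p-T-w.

7

Player I has 36 pure strategies: p/z/In/A, p/z/In/E, p/z/Stay/A, p/z/Stay/E, p/z/Out/A, p/z/Out/E, p/w/In/A, p/w/In/E, p/w/Stay/A, p/w/Stay/E, p/w/Out/A, p/w/Out/E, p/y/In/A, p/y/In/E, p/y/Stay/A, p/y/Stay/E, p/y/Out/A, p/y/Out/E, r/z/In/A, r/z/In/E, r/z/Stay/A, r/z/Stay/E, r/z/Out/A, r/z/Out/E, r/w/In/A, r/w/In/E, r/w/Stay/A, r/w/Stay/E, r/w/Out/A, r/w/Out/E, r/y/In/A, r/y/In/E, r/y/Stay/A, r/y/Stay/E, r/y/Out/A, r/y/Out/E. Columns: Ta, Te, Ha, He.
{p/z/In/A, p/z/In/E, p/z/Stay/A, p/z/Stay/E, p/z/Out/A, p/z/Out/E} → row (1,2) (1,2) (3,4) (3,4)
{p/w/In/A, p/w/In/E, p/w/Stay/A, p/w/Stay/E, p/w/Out/A, p/w/Out/E} → row (2,2) (6,9) (3,4) (3,4)
{p/y/In/A, p/y/Stay/A, p/y/Out/A} → row (4,5) (4,5) (3,4) (3,4)
{p/y/In/E, p/y/Stay/E, p/y/Out/E} → row (3,5) (3,5) (3,4) (3,4)
{r/z/In/A, r/z/In/E, r/w/In/A, r/w/In/E, r/y/In/A, r/y/In/E} → row (4,6) (4,6) (1,0) (1,0)
{r/z/Stay/A, r/z/Stay/E, r/w/Stay/A, r/w/Stay/E, r/y/Stay/A, r/y/Stay/E} → row (4,3) (4,3) (1,0) (1,0)
{r/z/Out/A, r/z/Out/E, r/w/Out/A, r/w/Out/E, r/y/Out/A, r/y/Out/E} → row (7,9) (7,9) (1,0) (1,0)
That's 7 distinct rows out of 36 strategies.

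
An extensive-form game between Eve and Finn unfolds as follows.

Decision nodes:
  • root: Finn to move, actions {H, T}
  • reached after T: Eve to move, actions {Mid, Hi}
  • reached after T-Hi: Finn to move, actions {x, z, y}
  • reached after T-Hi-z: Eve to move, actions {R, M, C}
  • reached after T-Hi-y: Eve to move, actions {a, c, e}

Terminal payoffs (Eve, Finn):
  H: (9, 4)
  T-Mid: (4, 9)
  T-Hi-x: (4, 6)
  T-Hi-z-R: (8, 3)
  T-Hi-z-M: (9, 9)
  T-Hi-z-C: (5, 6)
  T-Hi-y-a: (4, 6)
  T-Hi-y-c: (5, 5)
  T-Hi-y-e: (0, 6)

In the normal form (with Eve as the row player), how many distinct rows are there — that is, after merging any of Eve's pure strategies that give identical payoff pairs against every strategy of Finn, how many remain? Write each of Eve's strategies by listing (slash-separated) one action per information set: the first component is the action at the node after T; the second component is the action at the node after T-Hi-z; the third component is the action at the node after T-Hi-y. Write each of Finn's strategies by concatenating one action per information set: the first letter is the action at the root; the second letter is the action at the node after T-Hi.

Eve has 18 pure strategies: Mid/R/a, Mid/R/c, Mid/R/e, Mid/M/a, Mid/M/c, Mid/M/e, Mid/C/a, Mid/C/c, Mid/C/e, Hi/R/a, Hi/R/c, Hi/R/e, Hi/M/a, Hi/M/c, Hi/M/e, Hi/C/a, Hi/C/c, Hi/C/e. Columns: Hx, Hz, Hy, Tx, Tz, Ty.
{Mid/R/a, Mid/R/c, Mid/R/e, Mid/M/a, Mid/M/c, Mid/M/e, Mid/C/a, Mid/C/c, Mid/C/e} → row (9,4) (9,4) (9,4) (4,9) (4,9) (4,9)
{Hi/R/a} → row (9,4) (9,4) (9,4) (4,6) (8,3) (4,6)
{Hi/R/c} → row (9,4) (9,4) (9,4) (4,6) (8,3) (5,5)
{Hi/R/e} → row (9,4) (9,4) (9,4) (4,6) (8,3) (0,6)
{Hi/M/a} → row (9,4) (9,4) (9,4) (4,6) (9,9) (4,6)
{Hi/M/c} → row (9,4) (9,4) (9,4) (4,6) (9,9) (5,5)
{Hi/M/e} → row (9,4) (9,4) (9,4) (4,6) (9,9) (0,6)
{Hi/C/a} → row (9,4) (9,4) (9,4) (4,6) (5,6) (4,6)
{Hi/C/c} → row (9,4) (9,4) (9,4) (4,6) (5,6) (5,5)
{Hi/C/e} → row (9,4) (9,4) (9,4) (4,6) (5,6) (0,6)
That's 10 distinct rows out of 18 strategies.

10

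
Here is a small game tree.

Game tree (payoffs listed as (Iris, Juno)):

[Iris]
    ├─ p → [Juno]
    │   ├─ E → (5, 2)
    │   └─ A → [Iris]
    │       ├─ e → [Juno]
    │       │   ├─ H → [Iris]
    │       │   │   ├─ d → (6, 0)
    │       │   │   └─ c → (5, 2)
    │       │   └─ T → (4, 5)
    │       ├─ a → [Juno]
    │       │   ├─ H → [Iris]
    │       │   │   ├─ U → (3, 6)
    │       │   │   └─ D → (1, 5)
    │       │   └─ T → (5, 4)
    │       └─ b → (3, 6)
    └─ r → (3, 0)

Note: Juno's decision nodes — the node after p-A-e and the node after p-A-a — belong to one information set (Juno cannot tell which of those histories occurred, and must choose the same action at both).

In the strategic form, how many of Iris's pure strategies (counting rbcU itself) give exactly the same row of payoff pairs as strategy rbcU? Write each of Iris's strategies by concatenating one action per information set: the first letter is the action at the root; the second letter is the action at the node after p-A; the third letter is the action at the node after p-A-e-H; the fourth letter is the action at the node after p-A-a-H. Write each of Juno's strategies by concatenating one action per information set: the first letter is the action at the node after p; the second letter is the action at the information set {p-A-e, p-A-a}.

12

Row for rbcU (columns EH, ET, AH, AT): (3,0) (3,0) (3,0) (3,0).
Under rbcU, Iris's choice at the node after p-A and at the node after p-A-e-H and at the node after p-A-a-H can never be reached regardless of what Juno does, so varying those choices leaves every outcome unchanged.
Holding the reachable choices fixed and varying the unreachable ones freely already gives 3 × 2 × 2 = 12 equivalent strategies.
No other strategy reproduces this row, so those 12 are the full class: redU, redD, recU, recD, radU, radD, racU, racD, rbdU, rbdD, rbcU, rbcD.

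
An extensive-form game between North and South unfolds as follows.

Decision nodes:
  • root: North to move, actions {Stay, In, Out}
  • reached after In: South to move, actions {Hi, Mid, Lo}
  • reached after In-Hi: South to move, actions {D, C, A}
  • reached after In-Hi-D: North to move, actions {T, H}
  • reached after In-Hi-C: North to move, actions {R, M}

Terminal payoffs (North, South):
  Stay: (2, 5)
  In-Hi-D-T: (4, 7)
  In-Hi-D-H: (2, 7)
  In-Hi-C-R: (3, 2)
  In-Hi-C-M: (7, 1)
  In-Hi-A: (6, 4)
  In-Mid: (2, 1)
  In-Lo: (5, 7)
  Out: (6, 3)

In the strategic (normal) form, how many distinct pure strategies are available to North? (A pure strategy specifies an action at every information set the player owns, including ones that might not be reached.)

North owns the root with actions {Stay, In, Out} — three choices.
North owns the node after In-Hi-D with actions {T, H} — two choices.
North owns the node after In-Hi-C with actions {R, M} — two choices.
A pure strategy fixes one action at each information set independently, so the count is the product 3 × 2 × 2 = 12.

12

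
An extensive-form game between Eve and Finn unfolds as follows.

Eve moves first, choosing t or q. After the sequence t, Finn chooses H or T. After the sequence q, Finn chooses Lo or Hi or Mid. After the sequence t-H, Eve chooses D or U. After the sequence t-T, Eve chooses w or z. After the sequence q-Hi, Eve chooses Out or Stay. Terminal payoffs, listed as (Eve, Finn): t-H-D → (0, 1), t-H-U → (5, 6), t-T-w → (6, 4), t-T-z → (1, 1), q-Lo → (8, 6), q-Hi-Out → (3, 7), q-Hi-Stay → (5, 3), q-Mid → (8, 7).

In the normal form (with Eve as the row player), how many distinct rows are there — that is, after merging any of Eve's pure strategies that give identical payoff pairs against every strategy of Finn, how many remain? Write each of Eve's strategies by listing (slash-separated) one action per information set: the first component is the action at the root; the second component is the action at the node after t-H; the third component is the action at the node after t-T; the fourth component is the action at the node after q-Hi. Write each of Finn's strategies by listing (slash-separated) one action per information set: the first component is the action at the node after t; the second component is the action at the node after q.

Eve has 16 pure strategies: t/D/w/Out, t/D/w/Stay, t/D/z/Out, t/D/z/Stay, t/U/w/Out, t/U/w/Stay, t/U/z/Out, t/U/z/Stay, q/D/w/Out, q/D/w/Stay, q/D/z/Out, q/D/z/Stay, q/U/w/Out, q/U/w/Stay, q/U/z/Out, q/U/z/Stay. Columns: H/Lo, H/Hi, H/Mid, T/Lo, T/Hi, T/Mid.
{t/D/w/Out, t/D/w/Stay} → row (0,1) (0,1) (0,1) (6,4) (6,4) (6,4)
{t/D/z/Out, t/D/z/Stay} → row (0,1) (0,1) (0,1) (1,1) (1,1) (1,1)
{t/U/w/Out, t/U/w/Stay} → row (5,6) (5,6) (5,6) (6,4) (6,4) (6,4)
{t/U/z/Out, t/U/z/Stay} → row (5,6) (5,6) (5,6) (1,1) (1,1) (1,1)
{q/D/w/Out, q/D/z/Out, q/U/w/Out, q/U/z/Out} → row (8,6) (3,7) (8,7) (8,6) (3,7) (8,7)
{q/D/w/Stay, q/D/z/Stay, q/U/w/Stay, q/U/z/Stay} → row (8,6) (5,3) (8,7) (8,6) (5,3) (8,7)
That's 6 distinct rows out of 16 strategies.

6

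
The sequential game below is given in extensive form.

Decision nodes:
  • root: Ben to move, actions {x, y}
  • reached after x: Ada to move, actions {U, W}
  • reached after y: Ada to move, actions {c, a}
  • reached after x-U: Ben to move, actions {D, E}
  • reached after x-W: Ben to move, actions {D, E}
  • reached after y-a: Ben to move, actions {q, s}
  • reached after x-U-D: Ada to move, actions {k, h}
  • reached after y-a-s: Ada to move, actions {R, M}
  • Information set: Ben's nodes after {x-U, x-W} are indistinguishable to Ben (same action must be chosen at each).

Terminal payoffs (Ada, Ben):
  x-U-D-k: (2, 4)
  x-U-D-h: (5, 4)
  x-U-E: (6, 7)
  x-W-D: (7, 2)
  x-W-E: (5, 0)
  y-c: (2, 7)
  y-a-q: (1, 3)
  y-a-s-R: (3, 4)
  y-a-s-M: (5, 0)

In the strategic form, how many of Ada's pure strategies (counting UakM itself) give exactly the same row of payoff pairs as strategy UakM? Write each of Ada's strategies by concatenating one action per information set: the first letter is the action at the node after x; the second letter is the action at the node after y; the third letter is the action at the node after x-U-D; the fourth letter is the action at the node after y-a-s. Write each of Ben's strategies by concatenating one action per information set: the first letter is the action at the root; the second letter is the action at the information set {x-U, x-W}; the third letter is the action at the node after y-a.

1

Row for UakM (columns xDq, xDs, xEq, xEs, yDq, yDs, yEq, yEs): (2,4) (2,4) (6,7) (6,7) (1,3) (5,0) (1,3) (5,0).
Every one of Ada's information sets is on the play path for some reply by Ben when Ada follows UakM.
Changing the action at any of them therefore changes at least one column, so only UakM itself gives this row.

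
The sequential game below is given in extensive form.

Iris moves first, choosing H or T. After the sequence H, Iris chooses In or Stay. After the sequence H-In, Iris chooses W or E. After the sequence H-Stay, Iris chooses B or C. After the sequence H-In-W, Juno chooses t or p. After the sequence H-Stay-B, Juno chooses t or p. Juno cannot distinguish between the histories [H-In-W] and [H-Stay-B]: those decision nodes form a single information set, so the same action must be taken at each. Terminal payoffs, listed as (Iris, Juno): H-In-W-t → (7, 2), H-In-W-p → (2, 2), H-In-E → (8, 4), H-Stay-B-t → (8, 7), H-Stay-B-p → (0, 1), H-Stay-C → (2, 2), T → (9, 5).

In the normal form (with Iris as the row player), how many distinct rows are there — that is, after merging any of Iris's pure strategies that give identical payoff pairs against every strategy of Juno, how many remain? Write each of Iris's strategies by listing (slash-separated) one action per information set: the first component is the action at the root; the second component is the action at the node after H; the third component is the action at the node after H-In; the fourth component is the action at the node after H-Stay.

Iris has 16 pure strategies: H/In/W/B, H/In/W/C, H/In/E/B, H/In/E/C, H/Stay/W/B, H/Stay/W/C, H/Stay/E/B, H/Stay/E/C, T/In/W/B, T/In/W/C, T/In/E/B, T/In/E/C, T/Stay/W/B, T/Stay/W/C, T/Stay/E/B, T/Stay/E/C. Columns: t, p.
{H/In/W/B, H/In/W/C} → row (7,2) (2,2)
{H/In/E/B, H/In/E/C} → row (8,4) (8,4)
{H/Stay/W/B, H/Stay/E/B} → row (8,7) (0,1)
{H/Stay/W/C, H/Stay/E/C} → row (2,2) (2,2)
{T/In/W/B, T/In/W/C, T/In/E/B, T/In/E/C, T/Stay/W/B, T/Stay/W/C, T/Stay/E/B, T/Stay/E/C} → row (9,5) (9,5)
That's 5 distinct rows out of 16 strategies.

5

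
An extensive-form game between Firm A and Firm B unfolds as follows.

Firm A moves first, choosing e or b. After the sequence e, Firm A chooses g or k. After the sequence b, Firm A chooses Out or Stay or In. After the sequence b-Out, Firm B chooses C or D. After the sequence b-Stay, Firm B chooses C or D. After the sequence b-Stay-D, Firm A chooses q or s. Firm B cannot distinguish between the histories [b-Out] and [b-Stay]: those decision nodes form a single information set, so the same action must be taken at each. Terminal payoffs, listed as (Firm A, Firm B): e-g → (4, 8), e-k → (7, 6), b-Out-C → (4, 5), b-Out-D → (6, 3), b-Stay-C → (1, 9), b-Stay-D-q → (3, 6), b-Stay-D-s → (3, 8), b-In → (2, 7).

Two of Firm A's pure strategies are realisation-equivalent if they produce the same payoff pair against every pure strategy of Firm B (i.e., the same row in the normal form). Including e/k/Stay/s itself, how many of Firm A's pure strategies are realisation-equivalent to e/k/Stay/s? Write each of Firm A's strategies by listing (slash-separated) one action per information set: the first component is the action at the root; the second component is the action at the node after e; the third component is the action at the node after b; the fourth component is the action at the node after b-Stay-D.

Row for e/k/Stay/s (columns C, D): (7,6) (7,6).
Under e/k/Stay/s, Firm A's choice at the node after b and at the node after b-Stay-D can never be reached regardless of what Firm B does, so varying those choices leaves every outcome unchanged.
Holding the reachable choices fixed and varying the unreachable ones freely already gives 3 × 2 = 6 equivalent strategies.
No other strategy reproduces this row, so those 6 are the full class: e/k/Out/q, e/k/Out/s, e/k/Stay/q, e/k/Stay/s, e/k/In/q, e/k/In/s.

6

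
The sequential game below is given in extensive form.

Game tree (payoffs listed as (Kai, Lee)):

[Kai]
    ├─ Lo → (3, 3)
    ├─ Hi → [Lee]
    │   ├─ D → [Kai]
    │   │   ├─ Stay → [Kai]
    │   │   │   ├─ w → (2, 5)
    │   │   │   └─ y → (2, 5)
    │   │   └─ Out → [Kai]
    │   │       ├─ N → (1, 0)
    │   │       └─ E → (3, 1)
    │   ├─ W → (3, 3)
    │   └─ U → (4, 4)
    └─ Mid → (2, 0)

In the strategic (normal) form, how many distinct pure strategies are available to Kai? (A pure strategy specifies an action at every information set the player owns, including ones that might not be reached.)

24

Kai owns the root with actions {Lo, Hi, Mid} — three choices.
Kai owns the node after Hi-D with actions {Stay, Out} — two choices.
Kai owns the node after Hi-D-Stay with actions {w, y} — two choices.
Kai owns the node after Hi-D-Out with actions {N, E} — two choices.
A pure strategy fixes one action at each information set independently, so the count is the product 3 × 2 × 2 × 2 = 24.
(For reference, Lee has 3 pure strategies, giving a 24×3 normal-form matrix.)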